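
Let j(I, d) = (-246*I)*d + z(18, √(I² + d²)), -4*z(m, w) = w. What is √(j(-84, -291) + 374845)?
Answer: √(-22553516 - 3*√10193)/2 ≈ 2374.5*I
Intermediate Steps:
z(m, w) = -w/4
j(I, d) = -√(I² + d²)/4 - 246*I*d (j(I, d) = (-246*I)*d - √(I² + d²)/4 = -246*I*d - √(I² + d²)/4 = -√(I² + d²)/4 - 246*I*d)
√(j(-84, -291) + 374845) = √((-√((-84)² + (-291)²)/4 - 246*(-84)*(-291)) + 374845) = √((-√(7056 + 84681)/4 - 6013224) + 374845) = √((-3*√10193/4 - 6013224) + 374845) = √((-6013224 - 3*√10193/4) + 374845) = √(-5638379 - 3*√10193/4)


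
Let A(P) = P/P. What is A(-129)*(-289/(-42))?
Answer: 289/42 ≈ 6.8810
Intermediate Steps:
A(P) = 1
A(-129)*(-289/(-42)) = 1*(-289/(-42)) = 1*(-289*(-1/42)) = 1*(289/42) = 289/42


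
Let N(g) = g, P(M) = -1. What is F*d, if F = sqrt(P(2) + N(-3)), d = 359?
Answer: 718*I ≈ 718.0*I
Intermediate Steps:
F = 2*I (F = sqrt(-1 - 3) = sqrt(-4) = 2*I ≈ 2.0*I)
F*d = (2*I)*359 = 718*I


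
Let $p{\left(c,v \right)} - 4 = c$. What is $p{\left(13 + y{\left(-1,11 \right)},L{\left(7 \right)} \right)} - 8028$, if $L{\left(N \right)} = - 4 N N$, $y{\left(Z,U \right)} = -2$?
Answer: $-8013$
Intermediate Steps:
$L{\left(N \right)} = - 4 N^{2}$
$p{\left(c,v \right)} = 4 + c$
$p{\left(13 + y{\left(-1,11 \right)},L{\left(7 \right)} \right)} - 8028 = \left(4 + \left(13 - 2\right)\right) - 8028 = \left(4 + 11\right) - 8028 = 15 - 8028 = -8013$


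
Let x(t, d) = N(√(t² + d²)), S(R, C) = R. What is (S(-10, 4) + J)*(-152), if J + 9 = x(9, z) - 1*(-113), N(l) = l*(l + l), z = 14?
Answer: -98496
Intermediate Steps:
N(l) = 2*l² (N(l) = l*(2*l) = 2*l²)
x(t, d) = 2*d² + 2*t² (x(t, d) = 2*(√(t² + d²))² = 2*(√(d² + t²))² = 2*(d² + t²) = 2*d² + 2*t²)
J = 658 (J = -9 + ((2*14² + 2*9²) - 1*(-113)) = -9 + ((2*196 + 2*81) + 113) = -9 + ((392 + 162) + 113) = -9 + (554 + 113) = -9 + 667 = 658)
(S(-10, 4) + J)*(-152) = (-10 + 658)*(-152) = 648*(-152) = -98496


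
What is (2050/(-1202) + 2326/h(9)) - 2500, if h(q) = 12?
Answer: -8322187/3606 ≈ -2307.9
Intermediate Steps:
(2050/(-1202) + 2326/h(9)) - 2500 = (2050/(-1202) + 2326/12) - 2500 = (2050*(-1/1202) + 2326*(1/12)) - 2500 = (-1025/601 + 1163/6) - 2500 = 692813/3606 - 2500 = -8322187/3606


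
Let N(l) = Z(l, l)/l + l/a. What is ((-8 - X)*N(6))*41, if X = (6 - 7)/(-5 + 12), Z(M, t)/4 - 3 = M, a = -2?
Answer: -6765/7 ≈ -966.43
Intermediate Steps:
Z(M, t) = 12 + 4*M
X = -⅐ (X = -1/7 = -1*⅐ = -⅐ ≈ -0.14286)
N(l) = -l/2 + (12 + 4*l)/l (N(l) = (12 + 4*l)/l + l/(-2) = (12 + 4*l)/l + l*(-½) = (12 + 4*l)/l - l/2 = -l/2 + (12 + 4*l)/l)
((-8 - X)*N(6))*41 = ((-8 - 1*(-⅐))*(4 + 12/6 - ½*6))*41 = ((-8 + ⅐)*(4 + 12*(⅙) - 3))*41 = -55*(4 + 2 - 3)/7*41 = -55/7*3*41 = -165/7*41 = -6765/7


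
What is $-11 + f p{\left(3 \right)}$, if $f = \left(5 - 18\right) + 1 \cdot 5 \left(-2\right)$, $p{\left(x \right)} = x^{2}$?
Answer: $-218$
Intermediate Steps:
$f = -23$ ($f = -13 + 5 \left(-2\right) = -13 - 10 = -23$)
$-11 + f p{\left(3 \right)} = -11 - 23 \cdot 3^{2} = -11 - 207 = -218$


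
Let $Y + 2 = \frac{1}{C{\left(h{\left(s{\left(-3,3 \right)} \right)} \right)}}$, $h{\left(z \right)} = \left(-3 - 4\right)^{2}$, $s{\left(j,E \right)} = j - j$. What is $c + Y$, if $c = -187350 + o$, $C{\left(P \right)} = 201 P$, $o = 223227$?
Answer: $\frac{353332876}{9849} \approx 35875.0$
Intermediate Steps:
$s{\left(j,E \right)} = 0$
$h{\left(z \right)} = 49$ ($h{\left(z \right)} = \left(-7\right)^{2} = 49$)
$c = 35877$ ($c = -187350 + 223227 = 35877$)
$Y = - \frac{19697}{9849}$ ($Y = -2 + \frac{1}{201 \cdot 49} = -2 + \frac{1}{9849} = - \frac{19697}{9849} \approx -1.9999$)
$c + Y = 35877 - \frac{19697}{9849} = \frac{353332876}{9849}$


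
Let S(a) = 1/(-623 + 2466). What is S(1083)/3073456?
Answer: 1/5664379408 ≈ 1.7654e-10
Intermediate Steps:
S(a) = 1/1843
S(1083)/3073456 = (1/1843)/3073456 = (1/1843)*(1/3073456) = 1/5664379408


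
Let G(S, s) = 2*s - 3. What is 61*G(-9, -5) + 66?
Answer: -727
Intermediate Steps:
G(S, s) = -3 + 2*s
61*G(-9, -5) + 66 = 61*(-3 + 2*(-5)) + 66 = 61*(-3 - 10) + 66 = 61*(-13) + 66 = -793 + 66 = -727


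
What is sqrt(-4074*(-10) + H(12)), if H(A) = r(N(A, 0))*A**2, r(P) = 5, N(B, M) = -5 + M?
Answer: 2*sqrt(10365) ≈ 203.62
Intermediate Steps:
H(A) = 5*A**2
sqrt(-4074*(-10) + H(12)) = sqrt(-4074*(-10) + 5*12**2) = sqrt(40740 + 5*144) = sqrt(40740 + 720) = sqrt(41460) = 2*sqrt(10365)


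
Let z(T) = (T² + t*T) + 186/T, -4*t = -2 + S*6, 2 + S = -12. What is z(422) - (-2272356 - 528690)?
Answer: 630510926/211 ≈ 2.9882e+6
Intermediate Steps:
S = -14 (S = -2 - 12 = -14)
t = 43/2 (t = -(-2 - 14*6)/4 = -(-2 - 84)/4 = -¼*(-86) = 43/2 ≈ 21.500)
z(T) = T² + 186/T + 43*T/2 (z(T) = (T² + 43*T/2) + 186/T = T² + 186/T + 43*T/2)
z(422) - (-2272356 - 528690) = (422² + 186/422 + (43/2)*422) - (-2272356 - 528690) = (178084 + 186*(1/422) + 9073) - 1*(-2801046) = (178084 + 93/211 + 9073) + 2801046 = 39490220/211 + 2801046 = 630510926/211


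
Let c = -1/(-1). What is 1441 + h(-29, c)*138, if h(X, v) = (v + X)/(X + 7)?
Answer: 17783/11 ≈ 1616.6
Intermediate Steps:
c = 1 (c = -1*(-1) = 1)
h(X, v) = (X + v)/(7 + X)
1441 + h(-29, c)*138 = 1441 + ((-29 + 1)/(7 - 29))*138 = 1441 + (-28/(-22))*138 = 1441 - 1/22*(-28)*138 = 1441 + (14/11)*138 = 1441 + 1932/11 = 17783/11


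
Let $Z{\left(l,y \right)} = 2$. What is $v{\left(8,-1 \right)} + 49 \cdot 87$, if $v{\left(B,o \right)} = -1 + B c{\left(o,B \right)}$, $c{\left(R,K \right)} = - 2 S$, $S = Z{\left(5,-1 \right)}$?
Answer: $4230$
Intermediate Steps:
$S = 2$
$c{\left(R,K \right)} = -4$ ($c{\left(R,K \right)} = \left(-2\right) 2 = -4$)
$v{\left(B,o \right)} = -1 - 4 B$ ($v{\left(B,o \right)} = -1 + B \left(-4\right) = -1 - 4 B$)
$v{\left(8,-1 \right)} + 49 \cdot 87 = \left(-1 - 32\right) + 49 \cdot 87 = \left(-1 - 32\right) + 4263 = -33 + 4263 = 4230$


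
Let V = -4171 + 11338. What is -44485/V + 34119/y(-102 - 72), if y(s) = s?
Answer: -84090421/415686 ≈ -202.29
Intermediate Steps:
V = 7167
-44485/V + 34119/y(-102 - 72) = -44485/7167 + 34119/(-102 - 72) = -44485*1/7167 + 34119/(-174) = -44485/7167 + 34119*(-1/174) = -44485/7167 - 11373/58 = -84090421/415686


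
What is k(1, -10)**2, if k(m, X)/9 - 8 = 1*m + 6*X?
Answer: 210681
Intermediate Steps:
k(m, X) = 72 + 9*m + 54*X (k(m, X) = 72 + 9*(1*m + 6*X) = 72 + 9*(m + 6*X) = 72 + (9*m + 54*X) = 72 + 9*m + 54*X)
k(1, -10)**2 = (72 + 9*1 + 54*(-10))**2 = (72 + 9 - 540)**2 = (-459)**2 = 210681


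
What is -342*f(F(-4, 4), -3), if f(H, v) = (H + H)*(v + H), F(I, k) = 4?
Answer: -2736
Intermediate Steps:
f(H, v) = 2*H*(H + v) (f(H, v) = (2*H)*(H + v) = 2*H*(H + v))
-342*f(F(-4, 4), -3) = -684*4*(4 - 3) = -684*4 = -342*8 = -2736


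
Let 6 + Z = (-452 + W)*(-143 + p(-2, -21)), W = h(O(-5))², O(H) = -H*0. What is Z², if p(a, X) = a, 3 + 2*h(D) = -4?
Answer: 65040810961/16 ≈ 4.0651e+9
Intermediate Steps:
O(H) = 0
h(D) = -7/2 (h(D) = -3/2 + (½)*(-4) = -3/2 - 2 = -7/2)
W = 49/4 (W = (-7/2)² = 49/4 ≈ 12.250)
Z = 255031/4 (Z = -6 + (-452 + 49/4)*(-143 - 2) = -6 - 1759/4*(-145) = -6 + 255055/4 = 255031/4 ≈ 63758.)
Z² = (255031/4)² = 65040810961/16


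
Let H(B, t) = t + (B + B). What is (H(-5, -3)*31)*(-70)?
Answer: 28210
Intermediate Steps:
H(B, t) = t + 2*B
(H(-5, -3)*31)*(-70) = ((-3 + 2*(-5))*31)*(-70) = ((-3 - 10)*31)*(-70) = -13*31*(-70) = -403*(-70) = 28210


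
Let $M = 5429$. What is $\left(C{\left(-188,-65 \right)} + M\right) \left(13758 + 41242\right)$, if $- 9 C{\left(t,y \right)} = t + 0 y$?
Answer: $\frac{2697695000}{9} \approx 2.9974 \cdot 10^{8}$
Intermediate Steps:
$C{\left(t,y \right)} = - \frac{t}{9}$ ($C{\left(t,y \right)} = - \frac{t + 0 y}{9} = - \frac{t + 0}{9} = - \frac{t}{9}$)
$\left(C{\left(-188,-65 \right)} + M\right) \left(13758 + 41242\right) = \left(\left(- \frac{1}{9}\right) \left(-188\right) + 5429\right) \left(13758 + 41242\right) = \left(\frac{188}{9} + 5429\right) 55000 = \frac{49049}{9} \cdot 55000 = \frac{2697695000}{9}$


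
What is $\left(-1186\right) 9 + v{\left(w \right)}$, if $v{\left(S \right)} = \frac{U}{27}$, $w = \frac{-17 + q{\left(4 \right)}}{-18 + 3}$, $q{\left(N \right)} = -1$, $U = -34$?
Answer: $- \frac{288232}{27} \approx -10675.0$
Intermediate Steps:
$w = \frac{6}{5}$ ($w = \frac{-17 - 1}{-18 + 3} = - \frac{18}{-15} = \left(-18\right) \left(- \frac{1}{15}\right) = \frac{6}{5} \approx 1.2$)
$v{\left(S \right)} = - \frac{34}{27}$
$\left(-1186\right) 9 + v{\left(w \right)} = \left(-1186\right) 9 - \frac{34}{27} = -10674 - \frac{34}{27} = - \frac{288232}{27}$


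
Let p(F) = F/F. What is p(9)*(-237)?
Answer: -237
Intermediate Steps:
p(F) = 1
p(9)*(-237) = 1*(-237) = -237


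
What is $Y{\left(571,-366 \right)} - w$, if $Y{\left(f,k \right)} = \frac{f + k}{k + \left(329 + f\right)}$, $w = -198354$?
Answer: $\frac{105921241}{534} \approx 1.9835 \cdot 10^{5}$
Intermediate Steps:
$Y{\left(f,k \right)} = \frac{f + k}{329 + f + k}$
$Y{\left(571,-366 \right)} - w = \frac{571 - 366}{329 + 571 - 366} - -198354 = \frac{1}{534} \cdot 205 + 198354 = \frac{205}{534} + 198354 = \frac{105921241}{534}$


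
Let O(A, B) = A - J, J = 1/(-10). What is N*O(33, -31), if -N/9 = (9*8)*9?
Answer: -965196/5 ≈ -1.9304e+5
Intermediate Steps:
J = -⅒ ≈ -0.10000
N = -5832 (N = -9*9*8*9 = -648*9 = -9*648 = -5832)
O(A, B) = ⅒ + A (O(A, B) = A - 1*(-⅒) = A + ⅒ = ⅒ + A)
N*O(33, -31) = -5832*(⅒ + 33) = -5832*331/10 = -965196/5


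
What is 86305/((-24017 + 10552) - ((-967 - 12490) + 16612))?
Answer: -17261/3324 ≈ -5.1928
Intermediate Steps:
86305/((-24017 + 10552) - ((-967 - 12490) + 16612)) = 86305/(-13465 - (-13457 + 16612)) = 86305/(-13465 - 1*3155) = 86305/(-13465 - 3155) = 86305/(-16620) = 86305*(-1/16620) = -17261/3324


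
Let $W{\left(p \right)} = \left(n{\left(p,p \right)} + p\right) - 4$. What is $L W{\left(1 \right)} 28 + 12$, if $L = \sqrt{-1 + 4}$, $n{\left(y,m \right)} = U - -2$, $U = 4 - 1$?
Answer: $12 + 56 \sqrt{3} \approx 108.99$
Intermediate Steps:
$U = 3$ ($U = 4 - 1 = 3$)
$n{\left(y,m \right)} = 5$ ($n{\left(y,m \right)} = 3 - -2 = 3 + 2 = 5$)
$L = \sqrt{3} \approx 1.732$
$W{\left(p \right)} = 1 + p$ ($W{\left(p \right)} = \left(5 + p\right) - 4 = 1 + p$)
$L W{\left(1 \right)} 28 + 12 = \sqrt{3} \left(1 + 1\right) 28 + 12 = \sqrt{3} \cdot 2 \cdot 28 + 12 = 2 \sqrt{3} \cdot 28 + 12 = 56 \sqrt{3} + 12 = 12 + 56 \sqrt{3}$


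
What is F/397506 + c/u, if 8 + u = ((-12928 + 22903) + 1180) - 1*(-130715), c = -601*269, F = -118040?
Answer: -40504893997/28195498086 ≈ -1.4366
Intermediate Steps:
c = -161669
u = 141862 (u = -8 + (((-12928 + 22903) + 1180) - 1*(-130715)) = -8 + ((9975 + 1180) + 130715) = -8 + (11155 + 130715) = -8 + 141870 = 141862)
F/397506 + c/u = -118040/397506 - 161669/141862 = -118040*1/397506 - 161669*1/141862 = -59020/198753 - 161669/141862 = -40504893997/28195498086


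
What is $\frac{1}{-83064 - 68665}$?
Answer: $- \frac{1}{151729} \approx -6.5907 \cdot 10^{-6}$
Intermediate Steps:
$\frac{1}{-83064 - 68665} = \frac{1}{-151729} = - \frac{1}{151729}$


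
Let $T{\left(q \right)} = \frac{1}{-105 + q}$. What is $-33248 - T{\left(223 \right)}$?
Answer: $- \frac{3923265}{118} \approx -33248.0$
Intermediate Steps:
$-33248 - T{\left(223 \right)} = -33248 - \frac{1}{-105 + 223} = -33248 - \frac{1}{118} = - \frac{3923265}{118}$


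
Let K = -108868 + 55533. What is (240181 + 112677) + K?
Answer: 299523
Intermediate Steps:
K = -53335
(240181 + 112677) + K = (240181 + 112677) - 53335 = 352858 - 53335 = 299523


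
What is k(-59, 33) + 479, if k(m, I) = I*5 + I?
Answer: 677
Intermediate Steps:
k(m, I) = 6*I (k(m, I) = 5*I + I = 6*I)
k(-59, 33) + 479 = 6*33 + 479 = 198 + 479 = 677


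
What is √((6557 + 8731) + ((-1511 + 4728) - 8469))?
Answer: 2*√2509 ≈ 100.18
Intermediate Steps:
√((6557 + 8731) + ((-1511 + 4728) - 8469)) = √(15288 + (3217 - 8469)) = √(15288 - 5252) = √10036 = 2*√2509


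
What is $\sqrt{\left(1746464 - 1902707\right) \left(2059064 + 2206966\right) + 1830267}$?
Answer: $3 i \sqrt{74059499447} \approx 8.1642 \cdot 10^{5} i$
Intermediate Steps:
$\sqrt{\left(1746464 - 1902707\right) \left(2059064 + 2206966\right) + 1830267} = \sqrt{\left(-156243\right) 4266030 + 1830267} = \sqrt{-666537325290 + 1830267} = \sqrt{-666535495023} = 3 i \sqrt{74059499447}$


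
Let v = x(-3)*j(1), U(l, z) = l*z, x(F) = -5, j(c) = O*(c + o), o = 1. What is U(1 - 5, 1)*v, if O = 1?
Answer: 40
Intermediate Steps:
j(c) = 1 + c (j(c) = 1*(c + 1) = 1*(1 + c) = 1 + c)
v = -10 (v = -5*(1 + 1) = -5*2 = -10)
U(1 - 5, 1)*v = ((1 - 5)*1)*(-10) = -4*1*(-10) = -4*(-10) = 40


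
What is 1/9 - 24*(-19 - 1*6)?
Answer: 5401/9 ≈ 600.11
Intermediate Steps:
1/9 - 24*(-19 - 1*6) = ⅑ - 24*(-19 - 6) = ⅑ - 24*(-25) = ⅑ + 600 = 5401/9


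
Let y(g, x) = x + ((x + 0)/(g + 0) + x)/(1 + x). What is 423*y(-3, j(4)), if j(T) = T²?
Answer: 119568/17 ≈ 7033.4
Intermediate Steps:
y(g, x) = x + (x + x/g)/(1 + x) (y(g, x) = x + (x/g + x)/(1 + x) = x + (x + x/g)/(1 + x))
423*y(-3, j(4)) = 423*(4²*(1 + 2*(-3) - 3*4²)/(-3*(1 + 4²))) = 423*(16*(-⅓)*(1 - 6 - 3*16)/(1 + 16)) = 423*(16*(-⅓)*(1 - 6 - 48)/17) = 423*(16*(-⅓)*(1/17)*(-53)) = 423*(848/51) = 119568/17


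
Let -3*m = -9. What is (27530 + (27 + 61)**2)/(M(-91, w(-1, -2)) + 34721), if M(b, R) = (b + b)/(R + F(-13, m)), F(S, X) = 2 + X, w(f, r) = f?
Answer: 23516/23117 ≈ 1.0173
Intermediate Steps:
m = 3 (m = -1/3*(-9) = 3)
M(b, R) = 2*b/(5 + R) (M(b, R) = (b + b)/(R + (2 + 3)) = (2*b)/(R + 5) = (2*b)/(5 + R) = 2*b/(5 + R))
(27530 + (27 + 61)**2)/(M(-91, w(-1, -2)) + 34721) = (27530 + (27 + 61)**2)/(2*(-91)/(5 - 1) + 34721) = (27530 + 88**2)/(2*(-91)/4 + 34721) = (27530 + 7744)/(2*(-91)*(1/4) + 34721) = 35274/(-91/2 + 34721) = 35274/(69351/2) = 35274*(2/69351) = 23516/23117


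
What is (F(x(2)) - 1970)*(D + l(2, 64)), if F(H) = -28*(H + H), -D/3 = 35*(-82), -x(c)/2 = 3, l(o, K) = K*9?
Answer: -15009924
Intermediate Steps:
l(o, K) = 9*K
x(c) = -6 (x(c) = -2*3 = -6)
D = 8610 (D = -105*(-82) = -3*(-2870) = 8610)
F(H) = -56*H
(F(x(2)) - 1970)*(D + l(2, 64)) = (-56*(-6) - 1970)*(8610 + 9*64) = (336 - 1970)*(8610 + 576) = -1634*9186 = -15009924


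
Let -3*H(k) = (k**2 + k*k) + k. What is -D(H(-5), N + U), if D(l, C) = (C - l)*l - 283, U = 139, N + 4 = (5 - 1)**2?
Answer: 2773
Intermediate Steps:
N = 12 (N = -4 + (5 - 1)**2 = -4 + 4**2 = -4 + 16 = 12)
H(k) = -2*k**2/3 - k/3 (H(k) = -((k**2 + k*k) + k)/3 = -((k**2 + k**2) + k)/3 = -(2*k**2 + k)/3 = -(k + 2*k**2)/3 = -2*k**2/3 - k/3)
D(l, C) = -283 + l*(C - l) (D(l, C) = l*(C - l) - 283 = -283 + l*(C - l))
-D(H(-5), N + U) = -(-283 - (-1/3*(-5)*(1 + 2*(-5)))**2 + (12 + 139)*(-1/3*(-5)*(1 + 2*(-5)))) = -(-283 - (-1/3*(-5)*(1 - 10))**2 + 151*(-1/3*(-5)*(1 - 10))) = -(-283 - (-1/3*(-5)*(-9))**2 + 151*(-1/3*(-5)*(-9))) = -(-283 - 1*(-15)**2 + 151*(-15)) = -(-283 - 1*225 - 2265) = -(-283 - 225 - 2265) = -1*(-2773) = 2773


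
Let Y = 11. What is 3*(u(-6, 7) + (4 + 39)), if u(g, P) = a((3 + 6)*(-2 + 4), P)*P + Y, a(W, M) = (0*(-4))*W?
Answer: 162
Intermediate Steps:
a(W, M) = 0 (a(W, M) = 0*W = 0)
u(g, P) = 11 (u(g, P) = 0*P + 11 = 0 + 11 = 11)
3*(u(-6, 7) + (4 + 39)) = 3*(11 + (4 + 39)) = 3*(11 + 43) = 3*54 = 162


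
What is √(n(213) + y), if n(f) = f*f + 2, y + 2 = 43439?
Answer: 2*√22202 ≈ 298.01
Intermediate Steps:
y = 43437 (y = -2 + 43439 = 43437)
n(f) = 2 + f² (n(f) = f² + 2 = 2 + f²)
√(n(213) + y) = √((2 + 213²) + 43437) = √((2 + 45369) + 43437) = √(45371 + 43437) = √88808 = 2*√22202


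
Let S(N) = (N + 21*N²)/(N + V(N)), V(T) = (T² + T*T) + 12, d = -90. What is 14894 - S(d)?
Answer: 39991843/2687 ≈ 14883.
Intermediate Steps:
V(T) = 12 + 2*T² (V(T) = (T² + T²) + 12 = 2*T² + 12 = 12 + 2*T²)
S(N) = (N + 21*N²)/(12 + N + 2*N²) (S(N) = (N + 21*N²)/(N + (12 + 2*N²)) = (N + 21*N²)/(12 + N + 2*N²))
14894 - S(d) = 14894 - (-90)*(1 + 21*(-90))/(12 - 90 + 2*(-90)²) = 14894 - (-90)*(1 - 1890)/(12 - 90 + 2*8100) = 14894 - (-90)*(-1889)/(12 - 90 + 16200) = 14894 - (-90)*(-1889)/16122 = 14894 - 1*28335/2687 = 14894 - 28335/2687 = 39991843/2687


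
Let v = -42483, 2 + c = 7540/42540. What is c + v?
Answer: -90365218/2127 ≈ -42485.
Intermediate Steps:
c = -3877/2127 (c = -2 + 7540/42540 = -2 + 7540*(1/42540) = -2 + 377/2127 = -3877/2127 ≈ -1.8228)
c + v = -3877/2127 - 42483 = -90365218/2127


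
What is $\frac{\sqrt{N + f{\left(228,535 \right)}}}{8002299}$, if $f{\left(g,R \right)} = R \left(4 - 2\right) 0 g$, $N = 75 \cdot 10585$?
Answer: $\frac{5 \sqrt{31755}}{8002299} \approx 0.00011134$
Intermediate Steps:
$N = 793875$
$f{\left(g,R \right)} = 0$ ($f{\left(g,R \right)} = R \left(4 - 2\right) 0 g = R 2 \cdot 0 g = R 0 g = R 0 = 0$)
$\frac{\sqrt{N + f{\left(228,535 \right)}}}{8002299} = \frac{\sqrt{793875 + 0}}{8002299} = \sqrt{793875} \cdot \frac{1}{8002299} = 5 \sqrt{31755} \cdot \frac{1}{8002299} = \frac{5 \sqrt{31755}}{8002299}$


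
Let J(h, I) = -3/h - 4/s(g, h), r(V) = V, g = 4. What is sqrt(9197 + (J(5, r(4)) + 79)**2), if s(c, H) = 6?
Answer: sqrt(3428881)/15 ≈ 123.45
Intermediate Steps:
J(h, I) = -2/3 - 3/h (J(h, I) = -3/h - 4/6 = -3/h - 4*1/6 = -3/h - 2/3 = -2/3 - 3/h)
sqrt(9197 + (J(5, r(4)) + 79)**2) = sqrt(9197 + ((-2/3 - 3/5) + 79)**2) = sqrt(9197 + (-19/15 + 79)**2) = sqrt(9197 + (1166/15)**2) = sqrt(9197 + 1359556/225) = sqrt(3428881/225) = sqrt(3428881)/15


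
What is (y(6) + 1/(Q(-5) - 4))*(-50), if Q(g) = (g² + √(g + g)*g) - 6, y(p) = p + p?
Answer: -11430/19 - 10*I*√10/19 ≈ -601.58 - 1.6644*I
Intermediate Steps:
y(p) = 2*p
Q(g) = -6 + g² + √2*g^(3/2) (Q(g) = (g² + √(2*g)*g) - 6 = (g² + (√2*√g)*g) - 6 = (g² + √2*g^(3/2)) - 6 = -6 + g² + √2*g^(3/2))
(y(6) + 1/(Q(-5) - 4))*(-50) = (2*6 + 1/((-6 + (-5)² + √2*(-5)^(3/2)) - 4))*(-50) = (12 + 1/((-6 + 25 + √2*(-5*I*√5)) - 4))*(-50) = (12 + 1/((-6 + 25 - 5*I*√10) - 4))*(-50) = (12 + 1/((19 - 5*I*√10) - 4))*(-50) = (12 + 1/(15 - 5*I*√10))*(-50) = -600 - 50/(15 - 5*I*√10)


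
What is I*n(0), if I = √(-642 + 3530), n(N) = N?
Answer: 0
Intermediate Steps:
I = 38*√2 (I = √2888 = 38*√2 ≈ 53.740)
I*n(0) = (38*√2)*0 = 0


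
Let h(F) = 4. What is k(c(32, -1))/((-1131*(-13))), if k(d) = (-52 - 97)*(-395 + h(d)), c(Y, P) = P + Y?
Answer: 58259/14703 ≈ 3.9624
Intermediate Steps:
k(d) = 58259 (k(d) = (-52 - 97)*(-395 + 4) = -149*(-391) = 58259)
k(c(32, -1))/((-1131*(-13))) = 58259/((-1131*(-13))) = 58259/14703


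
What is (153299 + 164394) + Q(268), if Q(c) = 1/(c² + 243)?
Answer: 22895181432/72067 ≈ 3.1769e+5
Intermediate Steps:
Q(c) = 1/(243 + c²)
(153299 + 164394) + Q(268) = (153299 + 164394) + 1/(243 + 268²) = 317693 + 1/(243 + 71824) = 317693 + 1/72067 = 22895181432/72067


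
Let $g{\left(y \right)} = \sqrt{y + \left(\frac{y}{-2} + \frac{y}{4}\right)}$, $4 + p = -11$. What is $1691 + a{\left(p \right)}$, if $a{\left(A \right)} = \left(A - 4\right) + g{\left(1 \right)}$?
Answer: $1672 + \frac{\sqrt{3}}{2} \approx 1672.9$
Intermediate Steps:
$p = -15$ ($p = -4 - 11 = -15$)
$g{\left(y \right)} = \frac{\sqrt{3} \sqrt{y}}{2}$ ($g{\left(y \right)} = \sqrt{y + \left(y \left(- \frac{1}{2}\right) + y \frac{1}{4}\right)} = \sqrt{y + \left(- \frac{y}{2} + \frac{y}{4}\right)} = \sqrt{y - \frac{y}{4}} = \sqrt{\frac{3 y}{4}} = \frac{\sqrt{3} \sqrt{y}}{2}$)
$a{\left(A \right)} = -4 + A + \frac{\sqrt{3}}{2}$ ($a{\left(A \right)} = \left(A - 4\right) + \frac{\sqrt{3} \sqrt{1}}{2} = \left(-4 + A\right) + \frac{1}{2} \sqrt{3} \cdot 1 = \left(-4 + A\right) + \frac{\sqrt{3}}{2} = -4 + A + \frac{\sqrt{3}}{2}$)
$1691 + a{\left(p \right)} = 1691 - \left(19 - \frac{\sqrt{3}}{2}\right) = 1672 + \frac{\sqrt{3}}{2}$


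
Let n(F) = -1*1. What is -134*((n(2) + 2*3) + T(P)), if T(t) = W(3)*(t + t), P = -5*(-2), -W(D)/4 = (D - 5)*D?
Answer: -64990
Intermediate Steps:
n(F) = -1
W(D) = -4*D*(-5 + D) (W(D) = -4*(D - 5)*D = -4*(-5 + D)*D = -4*D*(-5 + D))
P = 10
T(t) = 48*t (T(t) = (4*3*(5 - 1*3))*(t + t) = (4*3*(5 - 3))*(2*t) = (4*3*2)*(2*t) = 24*(2*t) = 48*t)
-134*((n(2) + 2*3) + T(P)) = -134*((-1 + 2*3) + 48*10) = -134*((-1 + 6) + 480) = -134*(5 + 480) = -134*485 = -64990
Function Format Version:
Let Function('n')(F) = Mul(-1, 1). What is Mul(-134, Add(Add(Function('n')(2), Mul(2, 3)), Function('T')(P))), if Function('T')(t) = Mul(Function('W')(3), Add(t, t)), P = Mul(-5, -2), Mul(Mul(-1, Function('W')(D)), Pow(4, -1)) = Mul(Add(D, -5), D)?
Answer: -64990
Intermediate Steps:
Function('n')(F) = -1
Function('W')(D) = Mul(-4, D, Add(-5, D)) (Function('W')(D) = Mul(-4, Mul(Add(D, -5), D)) = Mul(-4, Mul(Add(-5, D), D)) = Mul(-4, Mul(D, Add(-5, D))) = Mul(-4, D, Add(-5, D)))
P = 10
Function('T')(t) = Mul(48, t) (Function('T')(t) = Mul(Mul(4, 3, Add(5, Mul(-1, 3))), Add(t, t)) = Mul(Mul(4, 3, Add(5, -3)), Mul(2, t)) = Mul(Mul(4, 3, 2), Mul(2, t)) = Mul(24, Mul(2, t)) = Mul(48, t))
Mul(-134, Add(Add(Function('n')(2), Mul(2, 3)), Function('T')(P))) = Mul(-134, Add(Add(-1, Mul(2, 3)), Mul(48, 10))) = Mul(-134, Add(Add(-1, 6), 480)) = Mul(-134, Add(5, 480)) = Mul(-134, 485) = -64990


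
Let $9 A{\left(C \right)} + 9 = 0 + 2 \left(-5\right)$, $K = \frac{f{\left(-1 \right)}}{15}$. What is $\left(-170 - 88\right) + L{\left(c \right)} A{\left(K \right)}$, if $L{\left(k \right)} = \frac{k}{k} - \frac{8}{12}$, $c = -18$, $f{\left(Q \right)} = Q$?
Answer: $- \frac{6985}{27} \approx -258.7$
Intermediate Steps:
$L{\left(k \right)} = \frac{1}{3}$ ($L{\left(k \right)} = 1 - \frac{2}{3} = \frac{1}{3}$)
$K = - \frac{1}{15} \approx -0.066667$
$A{\left(C \right)} = - \frac{19}{9}$ ($A{\left(C \right)} = -1 + \frac{0 + 2 \left(-5\right)}{9} = -1 + \frac{0 - 10}{9} = -1 + \frac{1}{9} \left(-10\right) = -1 - \frac{10}{9} = - \frac{19}{9}$)
$\left(-170 - 88\right) + L{\left(c \right)} A{\left(K \right)} = \left(-170 - 88\right) + \frac{1}{3} \left(- \frac{19}{9}\right) = -258 - \frac{19}{27} = - \frac{6985}{27}$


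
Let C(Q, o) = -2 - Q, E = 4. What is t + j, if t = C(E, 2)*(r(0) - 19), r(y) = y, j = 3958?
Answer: 4072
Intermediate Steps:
t = 114 (t = (-2 - 1*4)*(0 - 19) = (-2 - 4)*(-19) = -6*(-19) = 114)
t + j = 114 + 3958 = 4072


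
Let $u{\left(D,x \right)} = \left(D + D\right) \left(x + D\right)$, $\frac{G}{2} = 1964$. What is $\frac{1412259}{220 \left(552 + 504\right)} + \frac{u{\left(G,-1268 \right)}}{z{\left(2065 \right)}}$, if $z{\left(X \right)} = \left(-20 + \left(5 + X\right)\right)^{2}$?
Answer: $\frac{35966000649}{3254416000} \approx 11.051$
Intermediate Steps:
$G = 3928$ ($G = 2 \cdot 1964 = 3928$)
$u{\left(D,x \right)} = 2 D \left(D + x\right)$
$z{\left(X \right)} = \left(-15 + X\right)^{2}$
$\frac{1412259}{220 \left(552 + 504\right)} + \frac{u{\left(G,-1268 \right)}}{z{\left(2065 \right)}} = \frac{1412259}{220 \left(552 + 504\right)} + \frac{2 \cdot 3928 \left(3928 - 1268\right)}{\left(-15 + 2065\right)^{2}} = \frac{1412259}{220 \cdot 1056} + \frac{2 \cdot 3928 \cdot 2660}{2050^{2}} = \frac{1412259}{232320} + \frac{20896960}{4202500} = 1412259 \cdot \frac{1}{232320} + 20896960 \cdot \frac{1}{4202500} = \frac{470753}{77440} + \frac{1044848}{210125} = \frac{35966000649}{3254416000}$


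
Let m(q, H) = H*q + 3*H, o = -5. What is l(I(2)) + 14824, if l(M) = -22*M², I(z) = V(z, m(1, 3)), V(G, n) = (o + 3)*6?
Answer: 11656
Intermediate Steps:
m(q, H) = 3*H + H*q
V(G, n) = -12 (V(G, n) = (-5 + 3)*6 = -2*6 = -12)
I(z) = -12
l(I(2)) + 14824 = -22*(-12)² + 14824 = -22*144 + 14824 = -3168 + 14824 = 11656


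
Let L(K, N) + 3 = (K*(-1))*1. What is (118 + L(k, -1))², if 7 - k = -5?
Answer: 10609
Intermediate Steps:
k = 12 (k = 7 - 1*(-5) = 7 + 5 = 12)
L(K, N) = -3 - K (L(K, N) = -3 + (K*(-1))*1 = -3 - K*1 = -3 - K)
(118 + L(k, -1))² = (118 + (-3 - 1*12))² = (118 + (-3 - 12))² = (118 - 15)² = 103² = 10609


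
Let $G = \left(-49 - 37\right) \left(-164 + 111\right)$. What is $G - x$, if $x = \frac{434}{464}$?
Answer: $\frac{1057239}{232} \approx 4557.1$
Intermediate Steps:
$x = \frac{217}{232}$ ($x = 434 \cdot \frac{1}{464} = \frac{217}{232} \approx 0.93534$)
$G = 4558$ ($G = \left(-86\right) \left(-53\right) = 4558$)
$G - x = 4558 - \frac{217}{232} = \frac{1057239}{232}$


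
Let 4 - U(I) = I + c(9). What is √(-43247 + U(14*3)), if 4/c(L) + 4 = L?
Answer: I*√1082145/5 ≈ 208.05*I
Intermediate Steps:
c(L) = 4/(-4 + L)
U(I) = 16/5 - I (U(I) = 4 - (I + 4/(-4 + 9)) = 4 - (I + 4/5) = 4 - (I + 4*(⅕)) = 4 - (I + ⅘) = 4 - (⅘ + I) = 4 + (-⅘ - I) = 16/5 - I)
√(-43247 + U(14*3)) = √(-43247 + (16/5 - 14*3)) = √(-43247 + (16/5 - 1*42)) = √(-43247 + (16/5 - 42)) = √(-43247 - 194/5) = √(-216429/5) = I*√1082145/5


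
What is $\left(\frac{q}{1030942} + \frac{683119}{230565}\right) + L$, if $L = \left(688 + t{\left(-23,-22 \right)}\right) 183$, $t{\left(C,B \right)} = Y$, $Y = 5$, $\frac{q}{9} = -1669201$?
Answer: $\frac{30142008040577383}{237699142230} \approx 1.2681 \cdot 10^{5}$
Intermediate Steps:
$q = -15022809$ ($q = 9 \left(-1669201\right) = -15022809$)
$t{\left(C,B \right)} = 5$
$L = 126819$ ($L = \left(688 + 5\right) 183 = 693 \cdot 183 = 126819$)
$\left(\frac{q}{1030942} + \frac{683119}{230565}\right) + L = \left(- \frac{15022809}{1030942} + \frac{683119}{230565}\right) + 126819 = - \frac{2759477888987}{237699142230} + 126819 = \frac{30142008040577383}{237699142230}$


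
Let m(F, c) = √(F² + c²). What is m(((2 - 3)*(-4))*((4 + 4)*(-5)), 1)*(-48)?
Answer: -48*√25601 ≈ -7680.1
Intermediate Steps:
m(((2 - 3)*(-4))*((4 + 4)*(-5)), 1)*(-48) = √((((2 - 3)*(-4))*((4 + 4)*(-5)))² + 1²)*(-48) = √(((-1*(-4))*(8*(-5)))² + 1)*(-48) = √((4*(-40))² + 1)*(-48) = √((-160)² + 1)*(-48) = √(25600 + 1)*(-48) = √25601*(-48) = -48*√25601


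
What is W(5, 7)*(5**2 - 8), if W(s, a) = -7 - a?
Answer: -238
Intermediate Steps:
W(5, 7)*(5**2 - 8) = (-7 - 1*7)*(5**2 - 8) = (-7 - 7)*(25 - 8) = -14*17 = -238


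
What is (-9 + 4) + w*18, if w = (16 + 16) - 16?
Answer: 283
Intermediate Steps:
w = 16 (w = 32 - 16 = 16)
(-9 + 4) + w*18 = (-9 + 4) + 16*18 = -5 + 288 = 283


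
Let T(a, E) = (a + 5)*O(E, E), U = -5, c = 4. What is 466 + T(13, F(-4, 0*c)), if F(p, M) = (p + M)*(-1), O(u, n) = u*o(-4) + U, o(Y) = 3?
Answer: 592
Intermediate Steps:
O(u, n) = -5 + 3*u (O(u, n) = u*3 - 5 = 3*u - 5 = -5 + 3*u)
F(p, M) = -M - p (F(p, M) = (M + p)*(-1) = -M - p)
T(a, E) = (-5 + 3*E)*(5 + a) (T(a, E) = (a + 5)*(-5 + 3*E) = (5 + a)*(-5 + 3*E) = (-5 + 3*E)*(5 + a))
466 + T(13, F(-4, 0*c)) = 466 + (-5 + 3*(-0*4 - 1*(-4)))*(5 + 13) = 466 + (-5 + 3*(-1*0 + 4))*18 = 466 + (-5 + 3*(0 + 4))*18 = 466 + (-5 + 3*4)*18 = 466 + (-5 + 12)*18 = 466 + 7*18 = 466 + 126 = 592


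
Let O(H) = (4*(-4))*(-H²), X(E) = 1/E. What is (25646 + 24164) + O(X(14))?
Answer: 2440694/49 ≈ 49810.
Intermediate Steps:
O(H) = 16*H² (O(H) = -(-16)*H² = 16*H²)
(25646 + 24164) + O(X(14)) = (25646 + 24164) + 16*(1/14)² = 49810 + 16*(1/14)² = 49810 + 16*(1/196) = 49810 + 4/49 = 2440694/49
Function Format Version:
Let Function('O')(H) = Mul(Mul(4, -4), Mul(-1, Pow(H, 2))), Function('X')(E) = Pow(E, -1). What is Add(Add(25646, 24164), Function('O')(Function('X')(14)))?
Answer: Rational(2440694, 49) ≈ 49810.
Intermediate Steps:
Function('O')(H) = Mul(16, Pow(H, 2)) (Function('O')(H) = Mul(-16, Mul(-1, Pow(H, 2))) = Mul(16, Pow(H, 2)))
Add(Add(25646, 24164), Function('O')(Function('X')(14))) = Add(Add(25646, 24164), Mul(16, Pow(Pow(14, -1), 2))) = Add(49810, Mul(16, Pow(Rational(1, 14), 2))) = Add(49810, Mul(16, Rational(1, 196))) = Add(49810, Rational(4, 49)) = Rational(2440694, 49)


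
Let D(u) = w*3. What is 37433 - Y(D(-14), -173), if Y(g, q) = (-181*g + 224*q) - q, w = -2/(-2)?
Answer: 76555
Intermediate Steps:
w = 1 (w = -2*(-1/2) = 1)
D(u) = 3 (D(u) = 1*3 = 3)
Y(g, q) = -181*g + 223*q
37433 - Y(D(-14), -173) = 37433 - (-181*3 + 223*(-173)) = 37433 - (-543 - 38579) = 37433 - 1*(-39122) = 37433 + 39122 = 76555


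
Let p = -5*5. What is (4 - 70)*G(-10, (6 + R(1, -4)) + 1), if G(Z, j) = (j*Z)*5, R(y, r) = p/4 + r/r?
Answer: 5775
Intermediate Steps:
p = -25
R(y, r) = -21/4 (R(y, r) = -25/4 + r/r = -25*¼ + 1 = -25/4 + 1 = -21/4)
G(Z, j) = 5*Z*j (G(Z, j) = (Z*j)*5 = 5*Z*j)
(4 - 70)*G(-10, (6 + R(1, -4)) + 1) = (4 - 70)*(5*(-10)*((6 - 21/4) + 1)) = -330*(-10)*(¾ + 1) = -330*(-10)*7/4 = -66*(-175/2) = 5775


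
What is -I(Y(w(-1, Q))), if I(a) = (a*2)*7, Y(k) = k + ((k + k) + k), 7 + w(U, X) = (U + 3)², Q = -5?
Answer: 168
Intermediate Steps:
w(U, X) = -7 + (3 + U)² (w(U, X) = -7 + (U + 3)² = -7 + (3 + U)²)
Y(k) = 4*k (Y(k) = k + (2*k + k) = k + 3*k = 4*k)
I(a) = 14*a (I(a) = (2*a)*7 = 14*a)
-I(Y(w(-1, Q))) = -14*4*(-7 + (3 - 1)²) = -14*4*(-7 + 2²) = -14*4*(-7 + 4) = -14*4*(-3) = -14*(-12) = -1*(-168) = 168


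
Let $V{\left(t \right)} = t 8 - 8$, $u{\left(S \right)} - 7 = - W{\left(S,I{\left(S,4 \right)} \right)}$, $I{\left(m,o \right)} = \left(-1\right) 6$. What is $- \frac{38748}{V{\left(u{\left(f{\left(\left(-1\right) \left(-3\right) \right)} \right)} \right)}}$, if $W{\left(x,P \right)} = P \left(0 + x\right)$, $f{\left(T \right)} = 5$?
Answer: $- \frac{3229}{24} \approx -134.54$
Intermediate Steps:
$I{\left(m,o \right)} = -6$
$W{\left(x,P \right)} = P x$
$u{\left(S \right)} = 7 + 6 S$ ($u{\left(S \right)} = 7 - - 6 S = 7 + 6 S$)
$V{\left(t \right)} = -8 + 8 t$ ($V{\left(t \right)} = 8 t - 8 = -8 + 8 t$)
$- \frac{38748}{V{\left(u{\left(f{\left(\left(-1\right) \left(-3\right) \right)} \right)} \right)}} = - \frac{38748}{-8 + 8 \left(7 + 6 \cdot 5\right)} = - \frac{38748}{-8 + 8 \left(7 + 30\right)} = - \frac{38748}{-8 + 8 \cdot 37} = - \frac{38748}{-8 + 296} = - \frac{38748}{288} = \left(-38748\right) \frac{1}{288} = - \frac{3229}{24}$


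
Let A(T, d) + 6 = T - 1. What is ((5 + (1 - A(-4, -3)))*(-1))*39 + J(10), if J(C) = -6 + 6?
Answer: -663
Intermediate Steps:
A(T, d) = -7 + T (A(T, d) = -6 + (T - 1) = -6 + (-1 + T) = -7 + T)
J(C) = 0
((5 + (1 - A(-4, -3)))*(-1))*39 + J(10) = ((5 + (1 - (-7 - 4)))*(-1))*39 + 0 = ((5 + (1 - 1*(-11)))*(-1))*39 + 0 = ((5 + (1 + 11))*(-1))*39 + 0 = ((5 + 12)*(-1))*39 + 0 = (17*(-1))*39 + 0 = -17*39 + 0 = -663 + 0 = -663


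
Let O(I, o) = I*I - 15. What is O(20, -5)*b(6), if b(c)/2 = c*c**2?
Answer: 166320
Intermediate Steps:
O(I, o) = -15 + I**2 (O(I, o) = I**2 - 15 = -15 + I**2)
b(c) = 2*c**3 (b(c) = 2*(c*c**2) = 2*c**3)
O(20, -5)*b(6) = (-15 + 20**2)*(2*6**3) = (-15 + 400)*(2*216) = 385*432 = 166320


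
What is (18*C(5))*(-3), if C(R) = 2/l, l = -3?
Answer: 36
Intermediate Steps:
C(R) = -2/3 (C(R) = 2/(-3) = 2*(-1/3) = -2/3)
(18*C(5))*(-3) = (18*(-2/3))*(-3) = -12*(-3) = 36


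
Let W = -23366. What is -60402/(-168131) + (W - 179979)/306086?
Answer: -15700391623/51462545266 ≈ -0.30508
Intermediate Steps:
-60402/(-168131) + (W - 179979)/306086 = -60402/(-168131) + (-23366 - 179979)/306086 = -60402*(-1/168131) - 203345*1/306086 = 60402/168131 - 203345/306086 = -15700391623/51462545266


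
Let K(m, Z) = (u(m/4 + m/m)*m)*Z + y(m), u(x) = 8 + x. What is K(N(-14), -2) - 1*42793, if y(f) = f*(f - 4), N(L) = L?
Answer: -42387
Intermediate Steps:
y(f) = f*(-4 + f)
K(m, Z) = m*(-4 + m) + Z*m*(9 + m/4) (K(m, Z) = ((8 + (m/4 + m/m))*m)*Z + m*(-4 + m) = ((8 + (m*(¼) + 1))*m)*Z + m*(-4 + m) = ((8 + (m/4 + 1))*m)*Z + m*(-4 + m) = ((8 + (1 + m/4))*m)*Z + m*(-4 + m) = ((9 + m/4)*m)*Z + m*(-4 + m) = (m*(9 + m/4))*Z + m*(-4 + m) = Z*m*(9 + m/4) + m*(-4 + m) = m*(-4 + m) + Z*m*(9 + m/4))
K(N(-14), -2) - 1*42793 = (¼)*(-14)*(-16 + 4*(-14) - 2*(36 - 14)) - 1*42793 = (¼)*(-14)*(-16 - 56 - 2*22) - 42793 = (¼)*(-14)*(-16 - 56 - 44) - 42793 = (¼)*(-14)*(-116) - 42793 = 406 - 42793 = -42387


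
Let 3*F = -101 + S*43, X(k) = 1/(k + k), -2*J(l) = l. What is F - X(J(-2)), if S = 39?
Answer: 3149/6 ≈ 524.83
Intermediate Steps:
J(l) = -l/2
X(k) = 1/(2*k)
F = 1576/3 (F = (-101 + 39*43)/3 = (-101 + 1677)/3 = (⅓)*1576 = 1576/3 ≈ 525.33)
F - X(J(-2)) = 1576/3 - 1/(2*((-½*(-2)))) = 1576/3 - 1/(2*1) = 1576/3 - 1/2 = 1576/3 - 1*½ = 1576/3 - ½ = 3149/6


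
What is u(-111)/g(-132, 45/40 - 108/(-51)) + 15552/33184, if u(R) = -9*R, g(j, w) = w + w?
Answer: 7851090/50813 ≈ 154.51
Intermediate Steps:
g(j, w) = 2*w
u(-111)/g(-132, 45/40 - 108/(-51)) + 15552/33184 = (-9*(-111))/((2*(45/40 - 108/(-51)))) + 15552/33184 = 999/((2*(45*(1/40) - 108*(-1/51)))) + 15552*(1/33184) = 999/((2*(9/8 + 36/17))) + 486/1037 = 999/((2*(441/136))) + 486/1037 = 999/(441/68) + 486/1037 = 999*(68/441) + 486/1037 = 7548/49 + 486/1037 = 7851090/50813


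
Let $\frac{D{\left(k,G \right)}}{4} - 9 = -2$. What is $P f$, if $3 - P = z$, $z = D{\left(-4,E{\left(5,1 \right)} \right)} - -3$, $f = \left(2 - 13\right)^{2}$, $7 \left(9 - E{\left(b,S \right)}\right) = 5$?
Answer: $-3388$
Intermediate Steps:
$E{\left(b,S \right)} = \frac{58}{7}$ ($E{\left(b,S \right)} = 9 - \frac{5}{7} = \frac{58}{7}$)
$D{\left(k,G \right)} = 28$ ($D{\left(k,G \right)} = 36 + 4 \left(-2\right) = 36 - 8 = 28$)
$f = 121$ ($f = \left(-11\right)^{2} = 121$)
$z = 31$ ($z = 28 - -3 = 28 + 3 = 31$)
$P = -28$ ($P = 3 - 31 = -28$)
$P f = \left(-28\right) 121 = -3388$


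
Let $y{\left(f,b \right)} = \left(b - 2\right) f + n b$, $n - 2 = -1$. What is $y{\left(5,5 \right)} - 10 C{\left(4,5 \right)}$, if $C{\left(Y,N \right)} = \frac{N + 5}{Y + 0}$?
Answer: $-5$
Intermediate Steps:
$n = 1$ ($n = 2 - 1 = 1$)
$y{\left(f,b \right)} = b + f \left(-2 + b\right)$ ($y{\left(f,b \right)} = \left(b - 2\right) f + 1 b = \left(-2 + b\right) f + b = f \left(-2 + b\right) + b = b + f \left(-2 + b\right)$)
$C{\left(Y,N \right)} = \frac{5 + N}{Y}$
$y{\left(5,5 \right)} - 10 C{\left(4,5 \right)} = \left(5 - 10 + 5 \cdot 5\right) - 10 \frac{5 + 5}{4} = \left(5 - 10 + 25\right) - 10 \cdot \frac{1}{4} \cdot 10 = 20 - 25 = -5$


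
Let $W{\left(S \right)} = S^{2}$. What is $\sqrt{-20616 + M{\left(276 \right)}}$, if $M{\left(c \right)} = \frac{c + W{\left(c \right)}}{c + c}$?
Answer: $\frac{i \sqrt{81910}}{2} \approx 143.1 i$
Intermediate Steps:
$M{\left(c \right)} = \frac{c + c^{2}}{2 c}$ ($M{\left(c \right)} = \frac{c + c^{2}}{c + c} = \frac{c + c^{2}}{2 c}$)
$\sqrt{-20616 + M{\left(276 \right)}} = \sqrt{-20616 + \left(\frac{1}{2} + \frac{1}{2} \cdot 276\right)} = \sqrt{-20616 + \left(\frac{1}{2} + 138\right)} = \sqrt{-20616 + \frac{277}{2}} = \sqrt{- \frac{40955}{2}} = \frac{i \sqrt{81910}}{2}$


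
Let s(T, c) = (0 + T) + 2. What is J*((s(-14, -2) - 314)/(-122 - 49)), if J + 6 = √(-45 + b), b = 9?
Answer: -652/57 + 652*I/57 ≈ -11.439 + 11.439*I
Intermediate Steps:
s(T, c) = 2 + T (s(T, c) = T + 2 = 2 + T)
J = -6 + 6*I (J = -6 + √(-45 + 9) = -6 + √(-36) = -6 + 6*I ≈ -6.0 + 6.0*I)
J*((s(-14, -2) - 314)/(-122 - 49)) = (-6 + 6*I)*(((2 - 14) - 314)/(-122 - 49)) = (-6 + 6*I)*((-12 - 314)/(-171)) = (-6 + 6*I)*(-326*(-1/171)) = (-6 + 6*I)*(326/171) = -652/57 + 652*I/57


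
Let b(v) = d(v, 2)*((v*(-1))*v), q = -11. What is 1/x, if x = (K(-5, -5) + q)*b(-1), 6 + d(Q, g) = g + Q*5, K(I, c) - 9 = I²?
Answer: 1/207 ≈ 0.0048309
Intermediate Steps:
K(I, c) = 9 + I²
d(Q, g) = -6 + g + 5*Q (d(Q, g) = -6 + (g + Q*5) = -6 + (g + 5*Q) = -6 + g + 5*Q)
b(v) = -v²*(-4 + 5*v) (b(v) = (-6 + 2 + 5*v)*((v*(-1))*v) = (-4 + 5*v)*((-v)*v) = (-4 + 5*v)*(-v²) = -v²*(-4 + 5*v))
x = 207 (x = ((9 + (-5)²) - 11)*((-1)²*(4 - 5*(-1))) = ((9 + 25) - 11)*(1*(4 + 5)) = (34 - 11)*(1*9) = 23*9 = 207)
1/x = 1/207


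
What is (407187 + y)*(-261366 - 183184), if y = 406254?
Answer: -361615196550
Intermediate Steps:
(407187 + y)*(-261366 - 183184) = (407187 + 406254)*(-261366 - 183184) = 813441*(-444550) = -361615196550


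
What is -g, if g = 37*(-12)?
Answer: 444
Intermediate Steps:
g = -444
-g = -1*(-444) = 444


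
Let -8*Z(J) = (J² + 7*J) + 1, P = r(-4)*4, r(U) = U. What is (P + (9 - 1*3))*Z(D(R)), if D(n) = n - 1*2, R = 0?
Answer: -45/4 ≈ -11.250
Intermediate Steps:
D(n) = -2 + n (D(n) = n - 2 = -2 + n)
P = -16 (P = -4*4 = -16)
Z(J) = -⅛ - 7*J/8 - J²/8 (Z(J) = -((J² + 7*J) + 1)/8 = -(1 + J² + 7*J)/8 = -⅛ - 7*J/8 - J²/8)
(P + (9 - 1*3))*Z(D(R)) = (-16 + (9 - 1*3))*(-⅛ - 7*(-2 + 0)/8 - (-2 + 0)²/8) = (-16 + (9 - 3))*(-⅛ - 7/8*(-2) - ⅛*(-2)²) = (-16 + 6)*(-⅛ + 7/4 - ⅛*4) = -10*(-⅛ + 7/4 - ½) = -10*9/8 = -45/4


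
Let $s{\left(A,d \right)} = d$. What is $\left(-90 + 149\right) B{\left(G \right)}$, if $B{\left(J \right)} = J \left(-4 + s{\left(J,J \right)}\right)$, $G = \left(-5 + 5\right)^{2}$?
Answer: $0$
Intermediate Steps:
$G = 0$ ($G = 0^{2} = 0$)
$B{\left(J \right)} = J \left(-4 + J\right)$
$\left(-90 + 149\right) B{\left(G \right)} = \left(-90 + 149\right) 0 \left(-4 + 0\right) = 59 \cdot 0 \left(-4\right) = 59 \cdot 0 = 0$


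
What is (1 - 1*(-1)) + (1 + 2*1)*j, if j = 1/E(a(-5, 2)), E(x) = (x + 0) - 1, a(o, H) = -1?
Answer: ½ ≈ 0.50000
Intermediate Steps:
E(x) = -1 + x (E(x) = x - 1 = -1 + x)
j = -½ (j = 1/(-1 - 1) = 1/(-2) = -½ ≈ -0.50000)
(1 - 1*(-1)) + (1 + 2*1)*j = (1 - 1*(-1)) + (1 + 2*1)*(-½) = (1 + 1) + (1 + 2)*(-½) = 2 + 3*(-½) = 2 - 3/2 = ½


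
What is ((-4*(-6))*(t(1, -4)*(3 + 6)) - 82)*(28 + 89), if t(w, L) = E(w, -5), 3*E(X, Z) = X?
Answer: -1170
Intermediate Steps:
E(X, Z) = X/3
t(w, L) = w/3
((-4*(-6))*(t(1, -4)*(3 + 6)) - 82)*(28 + 89) = ((-4*(-6))*(((1/3)*1)*(3 + 6)) - 82)*(28 + 89) = (24*((1/3)*9) - 82)*117 = (24*3 - 82)*117 = (72 - 82)*117 = -10*117 = -1170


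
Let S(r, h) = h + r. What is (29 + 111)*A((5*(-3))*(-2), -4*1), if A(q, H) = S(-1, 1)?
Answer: 0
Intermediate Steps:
A(q, H) = 0 (A(q, H) = 1 - 1 = 0)
(29 + 111)*A((5*(-3))*(-2), -4*1) = (29 + 111)*0 = 140*0 = 0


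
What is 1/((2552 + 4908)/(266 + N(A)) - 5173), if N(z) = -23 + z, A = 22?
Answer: -53/272677 ≈ -0.00019437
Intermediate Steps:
1/((2552 + 4908)/(266 + N(A)) - 5173) = 1/((2552 + 4908)/(266 + (-23 + 22)) - 5173) = 1/(7460/(266 - 1) - 5173) = 1/(7460/265 - 5173) = 1/(7460*(1/265) - 5173) = 1/(1492/53 - 5173) = 1/(-272677/53) = -53/272677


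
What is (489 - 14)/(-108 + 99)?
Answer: -475/9 ≈ -52.778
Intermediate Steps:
(489 - 14)/(-108 + 99) = 475/(-9) = 475*(-1/9) = -475/9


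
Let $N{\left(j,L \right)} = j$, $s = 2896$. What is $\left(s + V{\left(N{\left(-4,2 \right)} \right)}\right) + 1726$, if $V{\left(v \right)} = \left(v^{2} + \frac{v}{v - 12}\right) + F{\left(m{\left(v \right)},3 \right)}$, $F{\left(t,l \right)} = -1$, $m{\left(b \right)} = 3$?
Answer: $\frac{18549}{4} \approx 4637.3$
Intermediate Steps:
$V{\left(v \right)} = -1 + v^{2} + \frac{v}{-12 + v}$ ($V{\left(v \right)} = \left(v^{2} + \frac{v}{v - 12}\right) - 1 = \left(v^{2} + \frac{v}{-12 + v}\right) - 1 = -1 + v^{2} + \frac{v}{-12 + v}$)
$\left(s + V{\left(N{\left(-4,2 \right)} \right)}\right) + 1726 = \left(2896 + \frac{12 + \left(-4\right)^{3} - 12 \left(-4\right)^{2}}{-12 - 4}\right) + 1726 = \left(2896 + \frac{12 - 64 - 192}{-16}\right) + 1726 = \left(2896 - \frac{12 - 64 - 192}{16}\right) + 1726 = \left(2896 - - \frac{61}{4}\right) + 1726 = \left(2896 + \frac{61}{4}\right) + 1726 = \frac{11645}{4} + 1726 = \frac{18549}{4}$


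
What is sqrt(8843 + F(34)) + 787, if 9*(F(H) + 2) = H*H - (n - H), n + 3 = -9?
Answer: 787 + 37*sqrt(59)/3 ≈ 881.73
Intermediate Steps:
n = -12 (n = -3 - 9 = -12)
F(H) = -2/3 + H/9 + H**2/9 (F(H) = -2 + (H*H - (-12 - H))/9 = -2 + (H**2 + (12 + H))/9 = -2 + (12 + H + H**2)/9 = -2 + (4/3 + H/9 + H**2/9) = -2/3 + H/9 + H**2/9)
sqrt(8843 + F(34)) + 787 = sqrt(8843 + (-2/3 + (1/9)*34 + (1/9)*34**2)) + 787 = sqrt(8843 + (-2/3 + 34/9 + (1/9)*1156)) + 787 = sqrt(8843 + (-2/3 + 34/9 + 1156/9)) + 787 = sqrt(8843 + 1184/9) + 787 = sqrt(80771/9) + 787 = 37*sqrt(59)/3 + 787 = 787 + 37*sqrt(59)/3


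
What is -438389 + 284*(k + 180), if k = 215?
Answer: -326209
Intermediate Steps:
-438389 + 284*(k + 180) = -438389 + 284*(215 + 180) = -438389 + 284*395 = -438389 + 112180 = -326209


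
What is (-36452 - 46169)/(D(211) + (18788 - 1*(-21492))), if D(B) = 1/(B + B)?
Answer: -34866062/16998161 ≈ -2.0512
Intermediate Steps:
D(B) = 1/(2*B)
(-36452 - 46169)/(D(211) + (18788 - 1*(-21492))) = (-36452 - 46169)/((½)/211 + (18788 - 1*(-21492))) = -82621/((½)*(1/211) + (18788 + 21492)) = -82621/(1/422 + 40280) = -82621/16998161/422 = -82621*422/16998161 = -34866062/16998161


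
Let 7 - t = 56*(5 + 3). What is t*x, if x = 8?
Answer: -3528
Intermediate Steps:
t = -441 (t = 7 - 56*(5 + 3) = 7 - 56*8 = 7 - 1*448 = 7 - 448 = -441)
t*x = -441*8 = -3528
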